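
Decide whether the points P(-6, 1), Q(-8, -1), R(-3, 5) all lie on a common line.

No

PQ = (-2, -2), PR = (3, 4).
Twice the signed area of △PQR is (-2)(4) − (-2)(3) = -2.
The area is nonzero, so the three points are not collinear.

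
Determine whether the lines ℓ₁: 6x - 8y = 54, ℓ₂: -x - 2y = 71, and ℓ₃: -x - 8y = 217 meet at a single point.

No

Lines aᵢx + bᵢy = cᵢ with pairwise distinct directions are concurrent exactly when det[aᵢ bᵢ cᵢ] = 0.
Here the determinant is -40.
Nonzero, so no common point exists.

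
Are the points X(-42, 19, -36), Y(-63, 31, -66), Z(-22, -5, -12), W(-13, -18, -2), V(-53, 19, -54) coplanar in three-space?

The plane through X, Y, Z has normal n = XY × XZ = (-432, -96, 264) and equation n·P = 6816.
Checking the remaining points: n·W = 6816, n·V = 6816.
All equal 6816, so all 5 points lie in one plane.

Yes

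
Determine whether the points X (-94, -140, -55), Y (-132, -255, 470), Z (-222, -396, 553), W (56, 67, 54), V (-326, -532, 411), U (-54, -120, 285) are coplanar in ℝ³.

Yes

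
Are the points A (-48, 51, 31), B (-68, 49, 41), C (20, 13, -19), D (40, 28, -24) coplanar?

No

The four points are coplanar iff the 3×3 determinant with rows AB, AC, AD is zero.
Rows: (-20, -2, 10), (68, -38, -50), (88, -23, -55).
Expanding along the first row: (-20)(940) − (-2)(660) + (10)(1780) = 320.
Nonzero ⇒ not coplanar.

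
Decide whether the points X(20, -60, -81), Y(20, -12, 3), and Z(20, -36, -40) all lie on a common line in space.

XY = (0, 48, 84), XZ = (0, 24, 41).
Comparing components 2 and 3: (48)(41) − (84)(24) = -48 ≠ 0, so XY and XZ are not parallel and the points are not collinear.

No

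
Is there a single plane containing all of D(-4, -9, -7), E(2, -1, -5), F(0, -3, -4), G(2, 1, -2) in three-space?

The four points are coplanar iff the 3×3 determinant with rows DE, DF, DG is zero.
Rows: (6, 8, 2), (4, 6, 3), (6, 10, 5).
Expanding along the first row: (6)(0) − (8)(2) + (2)(4) = -8.
Nonzero ⇒ not coplanar.

No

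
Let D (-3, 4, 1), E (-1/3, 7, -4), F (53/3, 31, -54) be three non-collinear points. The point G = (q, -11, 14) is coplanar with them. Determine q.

Coplanarity requires DE · (DF × DG) = 0.
DE = (8/3, 3, -5), DF = (62/3, 27, -55); the triple product is linear in q with coefficient -30 and constant term -610.
Setting it to zero: q = -61/3.

-61/3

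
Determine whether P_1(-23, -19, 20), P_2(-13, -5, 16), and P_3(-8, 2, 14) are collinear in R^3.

Yes

P_1P_2 = (10, 14, -4), P_1P_3 = (15, 21, -6).
P_1P_2 × P_1P_3 = (0, 0, 0).
The cross product vanishes, so the three points are collinear.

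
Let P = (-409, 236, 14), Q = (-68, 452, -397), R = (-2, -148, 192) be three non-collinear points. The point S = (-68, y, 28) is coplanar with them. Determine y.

44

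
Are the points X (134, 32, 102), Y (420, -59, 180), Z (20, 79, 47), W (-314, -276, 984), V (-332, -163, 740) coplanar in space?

Yes

The plane through X, Y, Z has normal n = XY × XZ = (1339, 6838, 3068) and equation n·P = 711178.
Checking the remaining points: n·W = 711178, n·V = 711178.
All equal 711178, so all 5 points lie in one plane.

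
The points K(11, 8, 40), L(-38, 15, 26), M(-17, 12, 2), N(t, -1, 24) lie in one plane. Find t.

74

Normal to plane KLM: n = (-210, -1470, 0); plane equation n·P = -14070.
Requiring n·N = -14070: (-210)t + (1470) = -14070.
So t = 74.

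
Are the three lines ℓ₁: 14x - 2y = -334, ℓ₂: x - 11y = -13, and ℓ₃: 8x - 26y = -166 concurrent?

Intersecting ℓ₁ and ℓ₂: solving the 2×2 system gives (x, y) = (-24, -1).
Substitute into ℓ₃: (8)(-24) + (-26)(-1) = -166.
This equals -166, so (-24, -1) lies on all three lines and they are concurrent.

Yes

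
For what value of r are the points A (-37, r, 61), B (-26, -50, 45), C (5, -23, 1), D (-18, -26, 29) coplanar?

-61

The points are coplanar iff AB · (AC × AD) = 0.
Expanding, this is linear in r: (-144)r + (-8784) = 0.
So r = -61.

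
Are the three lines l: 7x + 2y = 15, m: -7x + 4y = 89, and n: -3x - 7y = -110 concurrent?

The three lines meet at one point iff the augmented coefficient matrix [aᵢ bᵢ cᵢ] has rank < 3, i.e. its determinant vanishes.
Here the determinant is 122.
Nonzero, so no common point exists.

No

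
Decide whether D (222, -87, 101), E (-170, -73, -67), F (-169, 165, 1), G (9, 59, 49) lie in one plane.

Yes

A normal to the plane through D, E, F is n = DE × DF = (40936, 26488, -93310).
The plane has equation n·P = -2640974. For G: n·G = -2640974.
Equal, so G lies in the plane and all four are coplanar.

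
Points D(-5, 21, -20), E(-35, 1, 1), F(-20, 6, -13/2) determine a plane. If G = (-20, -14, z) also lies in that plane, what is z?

11/2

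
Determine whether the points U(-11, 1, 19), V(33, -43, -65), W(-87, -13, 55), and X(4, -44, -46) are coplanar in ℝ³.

Yes

With U as base: UV = (44, -44, -84), UW = (-76, -14, 36), UX = (15, -45, -65).
UW × UX = (2530, -4400, 3630).
UV · (UW × UX) = 0.
The scalar triple product vanishes, so the four points are coplanar.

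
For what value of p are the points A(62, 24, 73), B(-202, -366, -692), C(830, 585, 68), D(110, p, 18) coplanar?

45

Normal to plane ABC: n = (431115, -588840, 151416); plane equation n·P = 23650338.
Requiring n·D = 23650338: (-588840)p + (50148138) = 23650338.
So p = 45.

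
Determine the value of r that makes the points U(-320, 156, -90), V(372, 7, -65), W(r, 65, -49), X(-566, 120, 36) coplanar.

14

The points are coplanar iff UV · (UW × UX) = 0.
Expanding, this is linear in r: (17874)r + (-250236) = 0.
So r = 14.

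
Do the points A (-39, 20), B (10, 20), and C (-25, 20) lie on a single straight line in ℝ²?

AB = (49, 0), AC = (14, 0).
Checking proportionality: AC = 2/7·AB, so the vectors are parallel and the points are collinear.

Yes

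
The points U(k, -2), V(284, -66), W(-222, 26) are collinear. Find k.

-68

Collinearity: (U − V) must be parallel to (W − V) = (-506, 92).
Cross-multiplying the components: (k − 284)·(92) = (64)·(-506).
Solving gives k = -68.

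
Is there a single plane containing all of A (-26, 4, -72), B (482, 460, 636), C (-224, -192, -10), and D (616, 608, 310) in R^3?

Yes

The four points are coplanar iff the 3×3 determinant with rows AB, AC, AD is zero.
Rows: (508, 456, 708), (-198, -196, 62), (642, 604, 382).
Expanding along the first row: (508)(-112320) − (456)(-115440) + (708)(6240) = 0.
Zero determinant ⇒ coplanar.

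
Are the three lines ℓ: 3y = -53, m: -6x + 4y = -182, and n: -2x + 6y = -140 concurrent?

Lines aᵢx + bᵢy = cᵢ with pairwise distinct directions are concurrent exactly when det[aᵢ bᵢ cᵢ] = 0.
Here the determinant is 56.
Nonzero, so no common point exists.

No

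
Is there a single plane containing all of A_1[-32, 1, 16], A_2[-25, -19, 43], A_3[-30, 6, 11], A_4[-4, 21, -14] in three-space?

No

The four points are coplanar iff the 3×3 determinant with rows A_1A_2, A_1A_3, A_1A_4 is zero.
Rows: (7, -20, 27), (2, 5, -5), (28, 20, -30).
Expanding along the first row: (7)(-50) − (-20)(80) + (27)(-100) = -1450.
Nonzero ⇒ not coplanar.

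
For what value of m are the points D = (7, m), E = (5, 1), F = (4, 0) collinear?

3

The three points are collinear iff det[DE; DF] = 0.
This determinant is linear in m: (-1)m + (3) = 0, so m = 3.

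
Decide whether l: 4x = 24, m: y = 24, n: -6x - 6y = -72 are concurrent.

Intersecting l and m: solving the 2×2 system gives (x, y) = (6, 24).
Substitute into n: (-6)(6) + (-6)(24) = -180.
But n requires -72 ≠ -180, so the three lines have no common point.

No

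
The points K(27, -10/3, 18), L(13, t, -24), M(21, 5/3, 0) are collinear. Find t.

25/3

Direction KM = (-6, 5, -18). From the x-coordinate of L, the parameter along the line is τ = (13 − 27)/(-6) = 7/3.
Then t = (-10/3) + 7/3·(5) = 25/3.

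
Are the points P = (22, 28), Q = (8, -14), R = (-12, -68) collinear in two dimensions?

PQ = (-14, -42), PR = (-34, -96).
If collinear, PR would be a scalar multiple of PQ. But (-14)·(-96) ≠ (-42)·(-34) (difference -84), so they are not parallel; the points are not collinear.

No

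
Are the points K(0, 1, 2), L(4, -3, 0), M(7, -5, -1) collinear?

KL = (4, -4, -2), KM = (7, -6, -3).
KL × KM = (0, -2, 4).
The cross product is nonzero, so the points do not lie on one line.

No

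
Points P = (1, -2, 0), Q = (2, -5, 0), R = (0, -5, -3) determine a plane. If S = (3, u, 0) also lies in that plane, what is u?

-8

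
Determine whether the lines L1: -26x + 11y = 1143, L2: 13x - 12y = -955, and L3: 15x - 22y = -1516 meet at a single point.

Intersecting L1 and L2: solving the 2×2 system gives (x, y) = (-19, 59).
Substitute into L3: (15)(-19) + (-22)(59) = -1583.
But L3 requires -1516 ≠ -1583, so the three lines have no common point.

No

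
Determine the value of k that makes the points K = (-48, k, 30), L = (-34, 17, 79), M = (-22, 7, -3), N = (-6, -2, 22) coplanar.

24

The points are coplanar iff KL · (KM × KN) = 0.
Expanding, this is linear in k: (1612)k + (-38688) = 0.
So k = 24.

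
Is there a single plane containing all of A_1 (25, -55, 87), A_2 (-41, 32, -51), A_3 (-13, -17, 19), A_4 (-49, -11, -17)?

The four points are coplanar iff the 3×3 determinant with rows A_1A_2, A_1A_3, A_1A_4 is zero.
Rows: (-66, 87, -138), (-38, 38, -68), (-74, 44, -104).
Expanding along the first row: (-66)(-960) − (87)(-1080) + (-138)(1140) = 0.
Zero determinant ⇒ coplanar.

Yes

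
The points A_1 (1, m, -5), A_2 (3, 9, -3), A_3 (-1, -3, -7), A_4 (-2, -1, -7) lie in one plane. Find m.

3

The points are coplanar iff A_1A_2 · (A_1A_3 × A_1A_4) = 0.
Expanding, this is linear in m: (-4)m + (12) = 0.
So m = 3.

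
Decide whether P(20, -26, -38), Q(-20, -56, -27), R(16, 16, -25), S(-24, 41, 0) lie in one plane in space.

No

With P as base: PQ = (-40, -30, 11), PR = (-4, 42, 13), PS = (-44, 67, 38).
PR × PS = (725, -420, 1580).
PQ · (PR × PS) = 980.
Since 980 ≠ 0, the four points are not coplanar.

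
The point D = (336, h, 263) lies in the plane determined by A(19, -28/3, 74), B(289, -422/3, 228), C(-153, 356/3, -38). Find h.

-569/3

Coplanarity requires AB · (AC × AD) = 0.
AB = (270, -394/3, 154), AC = (-172, 128, -112); the triple product is linear in h with coefficient 3752 and constant term 2134888/3.
Setting it to zero: h = -569/3.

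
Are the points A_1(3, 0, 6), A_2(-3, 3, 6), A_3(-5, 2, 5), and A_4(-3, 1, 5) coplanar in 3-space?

With A_1 as base: A_1A_2 = (-6, 3, 0), A_1A_3 = (-8, 2, -1), A_1A_4 = (-6, 1, -1).
A_1A_3 × A_1A_4 = (-1, -2, 4).
A_1A_2 · (A_1A_3 × A_1A_4) = 0.
The scalar triple product vanishes, so the four points are coplanar.

Yes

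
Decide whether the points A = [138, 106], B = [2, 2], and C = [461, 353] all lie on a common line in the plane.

AB = (-136, -104), AC = (323, 247).
det[AB; AC] = (-136)(247) − (-104)(323) = 0.
The determinant is zero, so the points are collinear.

Yes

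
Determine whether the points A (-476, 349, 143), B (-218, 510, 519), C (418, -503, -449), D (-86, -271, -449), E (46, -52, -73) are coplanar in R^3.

The plane through A, B, C has normal n = AB × AC = (225040, 488880, -363750) and equation n·P = 11483830.
Checking the remaining points: n·D = 11483830, n·E = 11483830.
All equal 11483830, so all 5 points lie in one plane.

Yes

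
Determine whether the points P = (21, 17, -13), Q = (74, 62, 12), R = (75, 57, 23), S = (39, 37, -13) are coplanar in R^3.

Yes

A normal to the plane through P, Q, R is n = PQ × PR = (620, -558, -310).
The plane has equation n·X = 7564. For S: n·S = 7564.
Equal, so S lies in the plane and all four are coplanar.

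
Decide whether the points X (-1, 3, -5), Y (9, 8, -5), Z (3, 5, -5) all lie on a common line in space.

XY = (10, 5, 0), XZ = (4, 2, 0).
Each component of XZ is 2/5 times the corresponding component of XY, so XZ = 2/5·XY and the points are collinear.

Yes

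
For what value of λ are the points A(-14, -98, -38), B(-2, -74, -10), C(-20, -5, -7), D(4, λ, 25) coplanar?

-13

Normal to plane ABC: n = (-1860, -540, 1260); plane equation n·P = 31080.
Requiring n·D = 31080: (-540)λ + (24060) = 31080.
So λ = -13.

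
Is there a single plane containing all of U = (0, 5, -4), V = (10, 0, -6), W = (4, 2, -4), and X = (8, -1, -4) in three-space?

Yes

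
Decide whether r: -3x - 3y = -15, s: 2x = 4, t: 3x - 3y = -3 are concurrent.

Yes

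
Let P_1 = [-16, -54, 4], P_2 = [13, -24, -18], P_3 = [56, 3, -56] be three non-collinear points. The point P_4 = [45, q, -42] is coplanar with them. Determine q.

10

Coplanarity requires P_1P_2 · (P_1P_3 × P_1P_4) = 0.
P_1P_2 = (29, 30, -22), P_1P_3 = (72, 57, -60); the triple product is linear in q with coefficient 156 and constant term -1560.
Setting it to zero: q = 10.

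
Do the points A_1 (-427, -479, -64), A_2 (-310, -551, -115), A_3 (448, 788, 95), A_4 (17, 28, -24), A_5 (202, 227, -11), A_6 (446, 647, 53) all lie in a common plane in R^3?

The plane through A_1, A_2, A_3 has normal n = A_1A_2 × A_1A_3 = (53169, -63228, 211239) and equation n·P = -5936247.
Checking the remaining points: n·A_4 = -5936247, n·A_5 = -5936247, n·A_6 = -5999475.
Since n·A_6 = -5999475 ≠ -5936247, A_6 is off the plane and the points are not all coplanar.

No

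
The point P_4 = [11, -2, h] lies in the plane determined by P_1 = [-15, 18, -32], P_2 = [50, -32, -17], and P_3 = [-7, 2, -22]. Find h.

A normal to the plane is n = P_1P_2 × P_1P_3 = (-260, -530, -640).
P_4 lies in the plane iff n · P_1P_4 = 0.
This gives (-640)h + (-16640) = 0, so h = -26.

-26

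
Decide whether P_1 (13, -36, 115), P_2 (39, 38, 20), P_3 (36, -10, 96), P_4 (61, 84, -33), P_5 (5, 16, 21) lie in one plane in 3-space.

Yes

The plane through P_1, P_2, P_3 has normal n = P_1P_2 × P_1P_3 = (1064, -1691, -1026) and equation n·P = -43282.
Checking the remaining points: n·P_4 = -43282, n·P_5 = -43282.
All equal -43282, so all 5 points lie in one plane.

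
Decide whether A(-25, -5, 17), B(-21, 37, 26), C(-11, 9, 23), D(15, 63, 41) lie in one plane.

A normal to the plane through A, B, C is n = AB × AC = (126, 102, -532).
The plane has equation n·P = -12704. For D: n·D = -13496.
-13496 ≠ -12704, so D is off the plane.

No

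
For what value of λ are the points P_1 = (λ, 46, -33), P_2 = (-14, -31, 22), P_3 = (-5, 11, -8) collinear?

5/2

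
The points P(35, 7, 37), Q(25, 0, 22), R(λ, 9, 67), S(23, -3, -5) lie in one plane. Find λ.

35

The points are coplanar iff PQ · (PR × PS) = 0.
Expanding, this is linear in λ: (-144)λ + (5040) = 0.
So λ = 35.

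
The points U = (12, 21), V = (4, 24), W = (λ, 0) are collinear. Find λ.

Collinearity: (W − U) must be parallel to (V − U) = (-8, 3).
Cross-multiplying the components: (λ − 12)·(3) = (-21)·(-8).
Solving gives λ = 68.

68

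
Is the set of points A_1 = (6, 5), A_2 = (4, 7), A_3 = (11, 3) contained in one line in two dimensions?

A_1A_2 = (-2, 2), A_1A_3 = (5, -2).
det[A_1A_2; A_1A_3] = (-2)(-2) − (2)(5) = -6.
The determinant is nonzero, so they are not collinear.

No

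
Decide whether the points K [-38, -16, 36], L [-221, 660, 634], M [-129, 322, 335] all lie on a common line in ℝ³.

No

KL = (-183, 676, 598), KM = (-91, 338, 299).
Comparing components 3 and 1: (598)(-91) − (-183)(299) = 299 ≠ 0, so KL and KM are not parallel and the points are not collinear.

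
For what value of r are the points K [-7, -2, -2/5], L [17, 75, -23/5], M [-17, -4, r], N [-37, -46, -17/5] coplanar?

The points are coplanar iff KL · (KM × KN) = 0.
Expanding, this is linear in r: (-1254)r + (-21318/5) = 0.
So r = -17/5.

-17/5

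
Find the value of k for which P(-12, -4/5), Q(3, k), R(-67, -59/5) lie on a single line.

The three points are collinear iff det[PQ; PR] = 0.
This determinant is linear in k: (55)k + (-121) = 0, so k = 11/5.

11/5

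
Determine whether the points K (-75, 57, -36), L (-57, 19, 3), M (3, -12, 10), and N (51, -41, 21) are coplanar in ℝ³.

Yes

The four points are coplanar iff the 3×3 determinant with rows KL, KM, KN is zero.
Rows: (18, -38, 39), (78, -69, 46), (126, -98, 57).
Expanding along the first row: (18)(575) − (-38)(-1350) + (39)(1050) = 0.
Zero determinant ⇒ coplanar.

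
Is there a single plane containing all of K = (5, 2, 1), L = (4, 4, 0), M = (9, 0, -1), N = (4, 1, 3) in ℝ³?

With K as base: KL = (-1, 2, -1), KM = (4, -2, -2), KN = (-1, -1, 2).
KM × KN = (-6, -6, -6).
KL · (KM × KN) = 0.
The scalar triple product vanishes, so the four points are coplanar.

Yes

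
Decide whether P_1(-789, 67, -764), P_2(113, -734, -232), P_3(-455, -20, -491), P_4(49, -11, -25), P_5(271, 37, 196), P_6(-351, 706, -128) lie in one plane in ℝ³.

The plane through P_1, P_2, P_3 has normal n = P_1P_2 × P_1P_3 = (-172389, -68558, 189060) and equation n·P = -13020305.
Checking the remaining points: n·P_4 = -12419423, n·P_5 = -12198305, n·P_6 = -12093089.
Since n·P_4 = -12419423 ≠ -13020305, P_4 is off the plane and the points are not all coplanar.

No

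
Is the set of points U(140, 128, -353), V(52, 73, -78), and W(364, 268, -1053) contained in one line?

UV = (-88, -55, 275), UW = (224, 140, -700).
UV × UW = (0, 0, 0).
The cross product vanishes, so the three points are collinear.

Yes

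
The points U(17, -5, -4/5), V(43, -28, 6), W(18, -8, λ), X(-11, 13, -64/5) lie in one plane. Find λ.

-2

The points are coplanar iff UV · (UW × UX) = 0.
Expanding, this is linear in λ: (176)λ + (352) = 0.
So λ = -2.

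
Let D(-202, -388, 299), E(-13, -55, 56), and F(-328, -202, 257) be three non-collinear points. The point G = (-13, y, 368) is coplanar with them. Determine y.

-679

The plane through D, E, F has equation 31212x + 38556y + 77112z = 1791936.
Substituting G: (38556)y + (27971460) = 1791936, so y = -679.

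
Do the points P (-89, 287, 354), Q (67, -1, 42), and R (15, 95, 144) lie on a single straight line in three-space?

No

PQ = (156, -288, -312), PR = (104, -192, -210).
PQ × PR = (576, 312, 0).
The cross product is nonzero, so the points do not lie on one line.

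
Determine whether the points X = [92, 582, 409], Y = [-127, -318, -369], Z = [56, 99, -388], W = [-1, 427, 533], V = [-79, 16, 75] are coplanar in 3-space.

No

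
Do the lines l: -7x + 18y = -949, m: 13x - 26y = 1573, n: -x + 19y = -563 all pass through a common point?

Lines aᵢx + bᵢy = cᵢ with pairwise distinct directions are concurrent exactly when det[aᵢ bᵢ cᵢ] = 0.
Here the determinant is 442.
Nonzero, so no common point exists.

No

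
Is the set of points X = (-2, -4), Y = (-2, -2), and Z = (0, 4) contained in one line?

XY = (0, 2), XZ = (2, 8).
det[XY; XZ] = (0)(8) − (2)(2) = -4.
The determinant is nonzero, so they are not collinear.

No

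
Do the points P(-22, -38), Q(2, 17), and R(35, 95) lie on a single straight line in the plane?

PQ = (24, 55), PR = (57, 133).
If collinear, PR would be a scalar multiple of PQ. But (24)·(133) ≠ (55)·(57) (difference 57), so they are not parallel; the points are not collinear.

No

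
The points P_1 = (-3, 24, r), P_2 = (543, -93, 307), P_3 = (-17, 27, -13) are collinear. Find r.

-5

Direction P_2P_3 = (-560, 120, -320). From the x-coordinate of P_1, the parameter along the line is τ = (-3 − 543)/(-560) = 39/40.
Then r = 307 + 39/40·(-320) = -5.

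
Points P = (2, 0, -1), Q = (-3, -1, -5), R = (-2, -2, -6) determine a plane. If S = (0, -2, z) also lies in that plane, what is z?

-5

The plane through P, Q, R has equation −3x − 9y + 6z = -12.
Substituting S: (6)z + (18) = -12, so z = -5.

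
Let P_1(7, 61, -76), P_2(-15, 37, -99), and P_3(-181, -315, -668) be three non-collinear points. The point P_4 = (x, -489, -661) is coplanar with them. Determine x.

-458

A normal to the plane is n = P_1P_2 × P_1P_3 = (5560, -8700, 3760).
P_4 lies in the plane iff n · P_1P_4 = 0.
This gives (5560)x + (2546480) = 0, so x = -458.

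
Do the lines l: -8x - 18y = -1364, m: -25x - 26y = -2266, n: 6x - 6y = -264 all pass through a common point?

Yes

The three lines meet at one point iff the augmented coefficient matrix [aᵢ bᵢ cᵢ] has rank < 3, i.e. its determinant vanishes.
Here the determinant is 0.
It vanishes, so the lines are concurrent at (22, 66).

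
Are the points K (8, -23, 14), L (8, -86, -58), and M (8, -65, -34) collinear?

KL = (0, -63, -72), KM = (0, -42, -48).
KL × KM = (0, 0, 0).
The cross product vanishes, so the three points are collinear.

Yes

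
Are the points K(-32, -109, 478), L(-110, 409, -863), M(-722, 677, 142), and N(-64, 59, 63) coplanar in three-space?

Yes

The four points are coplanar iff the 3×3 determinant with rows KL, KM, KN is zero.
Rows: (-78, 518, -1341), (-690, 786, -336), (-32, 168, -415).
Expanding along the first row: (-78)(-269742) − (518)(275598) + (-1341)(-90768) = 0.
Zero determinant ⇒ coplanar.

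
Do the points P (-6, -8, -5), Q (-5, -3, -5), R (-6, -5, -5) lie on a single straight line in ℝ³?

PQ = (1, 5, 0), PR = (0, 3, 0).
PQ × PR = (0, 0, 3).
The cross product is nonzero, so the points do not lie on one line.

No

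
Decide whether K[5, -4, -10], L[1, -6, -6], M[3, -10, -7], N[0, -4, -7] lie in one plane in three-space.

A normal to the plane through K, L, M is n = KL × KM = (18, 4, 20).
The plane has equation n·P = -126. For N: n·N = -156.
-156 ≠ -126, so N is off the plane.

No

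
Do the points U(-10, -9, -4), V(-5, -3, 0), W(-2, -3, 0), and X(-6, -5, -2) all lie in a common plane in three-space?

No

The four points are coplanar iff the 3×3 determinant with rows UV, UW, UX is zero.
Rows: (5, 6, 4), (8, 6, 4), (4, 4, 2).
Expanding along the first row: (5)(-4) − (6)(0) + (4)(8) = 12.
Nonzero ⇒ not coplanar.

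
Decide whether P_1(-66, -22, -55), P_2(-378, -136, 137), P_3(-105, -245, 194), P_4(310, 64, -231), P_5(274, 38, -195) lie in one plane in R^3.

Yes

The plane through P_1, P_2, P_3 has normal n = P_1P_2 × P_1P_3 = (14430, 70200, 65130) and equation n·P = -6078930.
Checking the remaining points: n·P_4 = -6078930, n·P_5 = -6078930.
All equal -6078930, so all 5 points lie in one plane.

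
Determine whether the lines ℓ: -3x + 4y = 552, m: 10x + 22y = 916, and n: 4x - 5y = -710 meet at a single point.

Yes

Intersecting ℓ and m: solving the 2×2 system gives (x, y) = (-80, 78).
Substitute into n: (4)(-80) + (-5)(78) = -710.
This equals -710, so (-80, 78) lies on all three lines and they are concurrent.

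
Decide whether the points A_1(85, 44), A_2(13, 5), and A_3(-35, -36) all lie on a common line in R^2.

No

A_1A_2 = (-72, -39), A_1A_3 = (-120, -80).
det[A_1A_2; A_1A_3] = (-72)(-80) − (-39)(-120) = 1080.
The determinant is nonzero, so they are not collinear.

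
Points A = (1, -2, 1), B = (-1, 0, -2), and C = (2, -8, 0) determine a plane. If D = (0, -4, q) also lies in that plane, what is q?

-2

Coplanarity requires AB · (AC × AD) = 0.
AB = (-2, 2, -3), AC = (1, -6, -1); the triple product is linear in q with coefficient 10 and constant term 20.
Setting it to zero: q = -2.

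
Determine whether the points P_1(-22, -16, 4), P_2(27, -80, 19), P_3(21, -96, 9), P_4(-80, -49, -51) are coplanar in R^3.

Yes

With P_1 as base: P_1P_2 = (49, -64, 15), P_1P_3 = (43, -80, 5), P_1P_4 = (-58, -33, -55).
P_1P_3 × P_1P_4 = (4565, 2075, -6059).
P_1P_2 · (P_1P_3 × P_1P_4) = 0.
The scalar triple product vanishes, so the four points are coplanar.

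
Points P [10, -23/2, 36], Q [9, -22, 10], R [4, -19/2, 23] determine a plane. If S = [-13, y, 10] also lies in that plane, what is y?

7

A normal to the plane is n = PQ × PR = (377/2, 143, -65).
S lies in the plane iff n · PS = 0.
This gives (143)y + (-1001) = 0, so y = 7.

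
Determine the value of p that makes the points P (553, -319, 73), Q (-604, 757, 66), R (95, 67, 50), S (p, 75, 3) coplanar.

-12

The points are coplanar iff PQ · (PR × PS) = 0.
Expanding, this is linear in p: (-22046)p + (-264552) = 0.
So p = -12.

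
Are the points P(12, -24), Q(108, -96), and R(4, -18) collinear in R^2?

Yes

PQ = (96, -72), PR = (-8, 6).
Checking proportionality: PR = -1/12·PQ, so the vectors are parallel and the points are collinear.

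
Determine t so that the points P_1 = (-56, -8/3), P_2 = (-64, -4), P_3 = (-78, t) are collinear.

-19/3

Collinearity: (P_3 − P_1) must be parallel to (P_2 − P_1) = (-8, -4/3).
Cross-multiplying the components: (t − (-8/3))·(-8) = (-22)·(-4/3).
Solving gives t = -19/3.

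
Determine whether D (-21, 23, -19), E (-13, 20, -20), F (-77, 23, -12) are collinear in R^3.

DE = (8, -3, -1), DF = (-56, 0, 7).
DE × DF = (-21, 0, -168).
The cross product is nonzero, so the points do not lie on one line.

No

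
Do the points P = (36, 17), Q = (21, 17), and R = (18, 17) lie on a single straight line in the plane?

Yes

PQ = (-15, 0), PR = (-18, 0).
det[PQ; PR] = (-15)(0) − (0)(-18) = 0.
The determinant is zero, so the points are collinear.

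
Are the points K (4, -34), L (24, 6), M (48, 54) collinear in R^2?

KL = (20, 40), KM = (44, 88).
Twice the signed area of △KLM is (20)(88) − (40)(44) = 0.
The triangle is degenerate (zero area), so the points are collinear.

Yes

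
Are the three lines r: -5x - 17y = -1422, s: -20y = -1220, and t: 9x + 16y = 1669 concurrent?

Yes

The three lines meet at one point iff the augmented coefficient matrix [aᵢ bᵢ cᵢ] has rank < 3, i.e. its determinant vanishes.
Here the determinant is 0.
It vanishes, so the lines are concurrent at (77, 61).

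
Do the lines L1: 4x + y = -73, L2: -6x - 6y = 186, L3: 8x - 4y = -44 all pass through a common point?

Intersecting L1 and L2: solving the 2×2 system gives (x, y) = (-14, -17).
Substitute into L3: (8)(-14) + (-4)(-17) = -44.
This equals -44, so (-14, -17) lies on all three lines and they are concurrent.

Yes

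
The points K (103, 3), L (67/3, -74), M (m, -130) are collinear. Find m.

The three points are collinear iff det[KL; KM] = 0.
This determinant is linear in m: (77)m + (8393/3) = 0, so m = -109/3.

-109/3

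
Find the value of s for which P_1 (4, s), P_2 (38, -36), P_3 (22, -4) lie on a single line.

32

The three points are collinear iff det[P_1P_2; P_1P_3] = 0.
This determinant is linear in s: (-16)s + (512) = 0, so s = 32.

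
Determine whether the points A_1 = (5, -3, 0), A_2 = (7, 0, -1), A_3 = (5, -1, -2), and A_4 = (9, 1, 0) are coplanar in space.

Yes

A normal to the plane through A_1, A_2, A_3 is n = A_1A_2 × A_1A_3 = (-4, 4, 4).
The plane has equation n·P = -32. For A_4: n·A_4 = -32.
Equal, so A_4 lies in the plane and all four are coplanar.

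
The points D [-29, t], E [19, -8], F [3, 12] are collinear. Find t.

Collinearity: (D − E) must be parallel to (F − E) = (-16, 20).
Cross-multiplying the components: (t − (-8))·(-16) = (-48)·(20).
Solving gives t = 52.

52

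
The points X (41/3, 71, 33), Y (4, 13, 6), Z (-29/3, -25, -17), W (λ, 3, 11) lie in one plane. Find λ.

Normal to plane XYZ: n = (308, 440/3, -1276/3); plane equation n·P = 1760/3.
Requiring n·W = 1760/3: (308)λ + (-12716/3) = 1760/3.
So λ = 47/3.

47/3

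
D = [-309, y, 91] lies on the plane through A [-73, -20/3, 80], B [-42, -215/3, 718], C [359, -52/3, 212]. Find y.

The plane through A, B, C has equation −(5324/3)x + 271524y + (83248/3)z = 1618012/3.
Substituting D: (271524)y + (9220684/3) = 1618012/3, so y = -28/3.

-28/3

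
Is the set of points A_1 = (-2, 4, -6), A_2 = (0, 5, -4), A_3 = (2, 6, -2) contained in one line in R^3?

Yes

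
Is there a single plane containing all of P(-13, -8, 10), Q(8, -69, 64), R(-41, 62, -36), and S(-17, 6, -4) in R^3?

With P as base: PQ = (21, -61, 54), PR = (-28, 70, -46), PS = (-4, 14, -14).
PR × PS = (-336, -208, -112).
PQ · (PR × PS) = -416.
Since -416 ≠ 0, the four points are not coplanar.

No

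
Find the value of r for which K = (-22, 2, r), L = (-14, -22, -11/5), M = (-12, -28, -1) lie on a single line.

-7

Collinearity requires KL × KM = 0; each component is linear in r.
The x-component gives (-6)r + (-42) = 0, so r = -7.
The remaining components then also vanish.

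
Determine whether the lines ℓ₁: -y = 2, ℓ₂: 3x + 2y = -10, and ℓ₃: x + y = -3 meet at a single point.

Intersecting ℓ₁ and ℓ₂: solving the 2×2 system gives (x, y) = (-2, -2).
Substitute into ℓ₃: (1)(-2) + (1)(-2) = -4.
But ℓ₃ requires -3 ≠ -4, so the three lines have no common point.

No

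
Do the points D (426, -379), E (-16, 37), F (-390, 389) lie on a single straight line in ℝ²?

DE = (-442, 416), DF = (-816, 768).
Twice the signed area of △DEF is (-442)(768) − (416)(-816) = 0.
The triangle is degenerate (zero area), so the points are collinear.

Yes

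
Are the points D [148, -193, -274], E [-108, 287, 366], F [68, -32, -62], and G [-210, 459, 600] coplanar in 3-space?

Yes

The four points are coplanar iff the 3×3 determinant with rows DE, DF, DG is zero.
Rows: (-256, 480, 640), (-80, 161, 212), (-358, 652, 874).
Expanding along the first row: (-256)(2490) − (480)(5976) + (640)(5478) = 0.
Zero determinant ⇒ coplanar.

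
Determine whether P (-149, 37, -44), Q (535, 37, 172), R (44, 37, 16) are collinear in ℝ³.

PQ = (684, 0, 216), PR = (193, 0, 60).
Comparing components 3 and 1: (216)(193) − (684)(60) = 648 ≠ 0, so PQ and PR are not parallel and the points are not collinear.

No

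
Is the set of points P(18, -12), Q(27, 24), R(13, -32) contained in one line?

Yes

PQ = (9, 36), PR = (-5, -20).
Checking proportionality: PR = -5/9·PQ, so the vectors are parallel and the points are collinear.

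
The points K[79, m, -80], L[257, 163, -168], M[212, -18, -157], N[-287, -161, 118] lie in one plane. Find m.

Coplanarity ⇔ det[KL; KM; KN] = 0.
Expanding, this is linear in m: (-6886)m + (-75746) = 0.
So m = -11.

-11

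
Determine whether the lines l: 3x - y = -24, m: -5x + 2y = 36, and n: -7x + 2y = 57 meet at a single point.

No

Intersecting l and m: solving the 2×2 system gives (x, y) = (-12, -12).
Substitute into n: (-7)(-12) + (2)(-12) = 60.
But n requires 57 ≠ 60, so the three lines have no common point.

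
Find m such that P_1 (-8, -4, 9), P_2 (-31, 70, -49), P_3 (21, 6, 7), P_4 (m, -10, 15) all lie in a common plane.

1

The points are coplanar iff P_1P_2 · (P_1P_3 × P_1P_4) = 0.
Expanding, this is linear in m: (432)m + (-432) = 0.
So m = 1.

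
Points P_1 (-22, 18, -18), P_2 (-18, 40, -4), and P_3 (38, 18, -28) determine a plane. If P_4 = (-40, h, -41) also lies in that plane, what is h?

-21

The plane through P_1, P_2, P_3 has equation −220x + 880y − 1320z = 44440.
Substituting P_4: (880)h + (62920) = 44440, so h = -21.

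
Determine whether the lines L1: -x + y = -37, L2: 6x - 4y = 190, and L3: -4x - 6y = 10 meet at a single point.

No

Intersecting L1 and L2: solving the 2×2 system gives (x, y) = (21, -16).
Substitute into L3: (-4)(21) + (-6)(-16) = 12.
But L3 requires 10 ≠ 12, so the three lines have no common point.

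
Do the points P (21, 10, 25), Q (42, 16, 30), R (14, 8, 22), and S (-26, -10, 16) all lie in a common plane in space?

No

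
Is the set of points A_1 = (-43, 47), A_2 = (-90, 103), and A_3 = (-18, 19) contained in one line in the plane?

No

A_1A_2 = (-47, 56), A_1A_3 = (25, -28).
det[A_1A_2; A_1A_3] = (-47)(-28) − (56)(25) = -84.
The determinant is nonzero, so they are not collinear.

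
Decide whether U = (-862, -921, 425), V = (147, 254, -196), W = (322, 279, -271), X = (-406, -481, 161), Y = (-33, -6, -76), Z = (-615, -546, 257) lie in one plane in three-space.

The plane through U, V, W has normal n = UV × UW = (-72600, -33000, -180400) and equation n·P = 16304200.
Checking the remaining points: n·X = 16304200, n·Y = 16304200, n·Z = 16304200.
All equal 16304200, so all 6 points lie in one plane.

Yes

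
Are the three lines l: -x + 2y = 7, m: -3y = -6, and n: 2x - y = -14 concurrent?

No

The three lines meet at one point iff the augmented coefficient matrix [aᵢ bᵢ cᵢ] has rank < 3, i.e. its determinant vanishes.
Here the determinant is -18.
Nonzero, so no common point exists.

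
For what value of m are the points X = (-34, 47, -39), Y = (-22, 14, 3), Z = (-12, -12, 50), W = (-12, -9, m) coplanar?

Coplanarity ⇔ det[XY; XZ; XW] = 0.
Expanding, this is linear in m: (18)m + (-1332) = 0.
So m = 74.

74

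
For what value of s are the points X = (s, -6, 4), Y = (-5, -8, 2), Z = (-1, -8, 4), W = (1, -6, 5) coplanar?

Coplanarity ⇔ det[XY; XZ; XW] = 0.
Expanding, this is linear in s: (4)s + (4) = 0.
So s = -1.

-1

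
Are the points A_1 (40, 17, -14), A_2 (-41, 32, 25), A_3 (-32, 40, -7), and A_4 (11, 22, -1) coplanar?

A normal to the plane through A_1, A_2, A_3 is n = A_1A_2 × A_1A_3 = (-792, -2241, -783).
The plane has equation n·P = -58815. For A_4: n·A_4 = -57231.
-57231 ≠ -58815, so A_4 is off the plane.

No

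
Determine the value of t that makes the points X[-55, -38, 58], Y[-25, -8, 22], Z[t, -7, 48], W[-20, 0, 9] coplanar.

0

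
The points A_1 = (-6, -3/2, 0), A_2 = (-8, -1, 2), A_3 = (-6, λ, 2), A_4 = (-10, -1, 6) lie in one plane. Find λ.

-2

Normal to plane A_1A_2A_4: n = (2, 4, 1); plane equation n·P = -18.
Requiring n·A_3 = -18: (4)λ + (-10) = -18.
So λ = -2.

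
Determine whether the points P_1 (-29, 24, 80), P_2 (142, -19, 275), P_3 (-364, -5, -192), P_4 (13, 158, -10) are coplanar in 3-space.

No

With P_1 as base: P_1P_2 = (171, -43, 195), P_1P_3 = (-335, -29, -272), P_1P_4 = (42, 134, -90).
P_1P_3 × P_1P_4 = (39058, -41574, -43672).
P_1P_2 · (P_1P_3 × P_1P_4) = -49440.
Since -49440 ≠ 0, the four points are not coplanar.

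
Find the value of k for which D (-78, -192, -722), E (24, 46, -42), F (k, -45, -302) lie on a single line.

Collinearity requires DE × DF = 0; each component is linear in k.
The y-component gives (680)k + (10200) = 0, so k = -15.
The remaining components then also vanish.

-15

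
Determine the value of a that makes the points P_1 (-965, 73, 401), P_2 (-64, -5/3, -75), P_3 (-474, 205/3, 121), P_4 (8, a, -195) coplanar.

407/3

Normal to plane P_1P_2P_3: n = (56056/3, 18564, 97370/3); plane equation n·P = -10983154/3.
Requiring n·P_4 = -10983154/3: (18564)a + (-18538702/3) = -10983154/3.
So a = 407/3.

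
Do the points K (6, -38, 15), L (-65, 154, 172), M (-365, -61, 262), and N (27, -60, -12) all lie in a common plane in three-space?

The four points are coplanar iff the 3×3 determinant with rows KL, KM, KN is zero.
Rows: (-71, 192, 157), (-371, -23, 247), (21, -22, -27).
Expanding along the first row: (-71)(6055) − (192)(4830) + (157)(8645) = 0.
Zero determinant ⇒ coplanar.

Yes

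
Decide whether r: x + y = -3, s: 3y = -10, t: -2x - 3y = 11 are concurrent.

The three lines meet at one point iff the augmented coefficient matrix [aᵢ bᵢ cᵢ] has rank < 3, i.e. its determinant vanishes.
Here the determinant is 5.
Nonzero, so no common point exists.

No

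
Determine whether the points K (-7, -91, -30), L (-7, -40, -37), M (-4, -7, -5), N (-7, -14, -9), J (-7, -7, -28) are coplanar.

The plane through K, L, M has normal n = KL × KM = (1863, -21, -153) and equation n·P = -6540.
Checking the remaining points: n·N = -11370, n·J = -8610.
Since n·N = -11370 ≠ -6540, N is off the plane and the points are not all coplanar.

No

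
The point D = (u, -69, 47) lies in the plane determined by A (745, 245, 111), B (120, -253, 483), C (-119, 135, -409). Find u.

A normal to the plane is n = AB × AC = (299880, -646408, -361522).
D lies in the plane iff n · AD = 0.
This gives (299880)u + (2698920) = 0, so u = -9.

-9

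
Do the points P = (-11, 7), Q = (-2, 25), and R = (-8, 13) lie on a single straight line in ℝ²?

PQ = (9, 18), PR = (3, 6).
det[PQ; PR] = (9)(6) − (18)(3) = 0.
The determinant is zero, so the points are collinear.

Yes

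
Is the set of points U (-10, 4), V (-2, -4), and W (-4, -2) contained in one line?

UV = (8, -8), UW = (6, -6).
det[UV; UW] = (8)(-6) − (-8)(6) = 0.
The determinant is zero, so the points are collinear.

Yes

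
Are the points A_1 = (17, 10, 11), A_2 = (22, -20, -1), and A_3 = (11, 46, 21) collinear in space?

No

A_1A_2 = (5, -30, -12), A_1A_3 = (-6, 36, 10).
Comparing components 2 and 3: (-30)(10) − (-12)(36) = 132 ≠ 0, so A_1A_2 and A_1A_3 are not parallel and the points are not collinear.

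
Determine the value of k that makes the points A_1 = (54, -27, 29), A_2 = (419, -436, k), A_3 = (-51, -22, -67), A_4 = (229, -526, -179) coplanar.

The points are coplanar iff A_1A_2 · (A_1A_3 × A_1A_4) = 0.
Expanding, this is linear in k: (51520)k + (-3554880) = 0.
So k = 69.

69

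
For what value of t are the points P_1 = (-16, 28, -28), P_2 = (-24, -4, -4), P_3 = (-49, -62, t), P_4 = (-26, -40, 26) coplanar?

Normal to plane P_1P_2P_4: n = (-96, 192, 224); plane equation n·P = 640.
Requiring n·P_3 = 640: (224)t + (-7200) = 640.
So t = 35.

35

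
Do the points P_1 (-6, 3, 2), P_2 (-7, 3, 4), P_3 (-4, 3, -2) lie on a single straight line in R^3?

P_1P_2 = (-1, 0, 2), P_1P_3 = (2, 0, -4).
P_1P_2 × P_1P_3 = (0, 0, 0).
The cross product vanishes, so the three points are collinear.

Yes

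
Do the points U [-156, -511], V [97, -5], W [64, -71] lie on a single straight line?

Yes

UV = (253, 506), UW = (220, 440).
Checking proportionality: UW = 20/23·UV, so the vectors are parallel and the points are collinear.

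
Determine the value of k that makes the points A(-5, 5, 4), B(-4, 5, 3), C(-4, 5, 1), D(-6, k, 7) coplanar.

Normal to plane ABC: n = (0, 2, 0); plane equation n·P = 10.
Requiring n·D = 10: (2)k + (0) = 10.
So k = 5.

5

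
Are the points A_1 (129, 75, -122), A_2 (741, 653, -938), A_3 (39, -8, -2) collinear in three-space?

No

A_1A_2 = (612, 578, -816), A_1A_3 = (-90, -83, 120).
A_1A_2 × A_1A_3 = (1632, 0, 1224).
The cross product is nonzero, so the points do not lie on one line.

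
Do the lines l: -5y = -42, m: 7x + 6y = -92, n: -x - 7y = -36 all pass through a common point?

No

Intersecting l and m: solving the 2×2 system gives (x, y) = (-712/35, 42/5).
Substitute into n: (-1)(-712/35) + (-7)(42/5) = -1346/35.
But n requires -36 ≠ -1346/35, so the three lines have no common point.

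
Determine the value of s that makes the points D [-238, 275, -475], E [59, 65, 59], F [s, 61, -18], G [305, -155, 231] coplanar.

Coplanarity ⇔ det[DE; DF; DG] = 0.
Expanding, this is linear in s: (-81360)s + (4068000) = 0.
So s = 50.

50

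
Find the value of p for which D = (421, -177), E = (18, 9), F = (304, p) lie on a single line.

Collinearity: (F − D) must be parallel to (E − D) = (-403, 186).
Cross-multiplying the components: (p − (-177))·(-403) = (-117)·(186).
Solving gives p = -123.

-123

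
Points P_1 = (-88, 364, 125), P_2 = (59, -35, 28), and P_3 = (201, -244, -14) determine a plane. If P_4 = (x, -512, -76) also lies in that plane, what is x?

Coplanarity requires P_1P_2 · (P_1P_3 × P_1P_4) = 0.
P_1P_2 = (147, -399, -97), P_1P_3 = (289, -608, -139); the triple product is linear in x with coefficient -3515 and constant term 1135345.
Setting it to zero: x = 323.

323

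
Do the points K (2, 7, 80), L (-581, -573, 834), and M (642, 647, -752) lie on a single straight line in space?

KL = (-583, -580, 754), KM = (640, 640, -832).
Comparing components 3 and 1: (754)(640) − (-583)(-832) = -2496 ≠ 0, so KL and KM are not parallel and the points are not collinear.

No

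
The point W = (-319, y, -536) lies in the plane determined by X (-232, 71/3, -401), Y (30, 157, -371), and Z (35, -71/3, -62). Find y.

161/3

A normal to the plane is n = XY × XZ = (46620, -80808, -144004/3).
W lies in the plane iff n · XW = 0.
This gives (-80808)y + (4336696) = 0, so y = 161/3.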